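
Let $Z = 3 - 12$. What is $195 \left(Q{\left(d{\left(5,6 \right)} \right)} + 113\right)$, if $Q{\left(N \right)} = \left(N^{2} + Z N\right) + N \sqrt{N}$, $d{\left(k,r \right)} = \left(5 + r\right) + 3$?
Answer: $35685 + 2730 \sqrt{14} \approx 45900.0$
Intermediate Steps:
$d{\left(k,r \right)} = 8 + r$
$Z = -9$ ($Z = 3 - 12 = -9$)
$Q{\left(N \right)} = N^{2} + N^{\frac{3}{2}} - 9 N$ ($Q{\left(N \right)} = \left(N^{2} - 9 N\right) + N \sqrt{N} = \left(N^{2} - 9 N\right) + N^{\frac{3}{2}} = N^{2} + N^{\frac{3}{2}} - 9 N$)
$195 \left(Q{\left(d{\left(5,6 \right)} \right)} + 113\right) = 195 \left(\left(\left(8 + 6\right)^{2} + \left(8 + 6\right)^{\frac{3}{2}} - 9 \left(8 + 6\right)\right) + 113\right) = 195 \left(\left(14^{2} + 14^{\frac{3}{2}} - 126\right) + 113\right) = 195 \left(\left(196 + 14 \sqrt{14} - 126\right) + 113\right) = 195 \left(\left(70 + 14 \sqrt{14}\right) + 113\right) = 195 \left(183 + 14 \sqrt{14}\right) = 35685 + 2730 \sqrt{14}$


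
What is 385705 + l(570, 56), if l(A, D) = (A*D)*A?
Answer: 18580105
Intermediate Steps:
l(A, D) = D*A²
385705 + l(570, 56) = 385705 + 56*570² = 385705 + 56*324900 = 385705 + 18194400 = 18580105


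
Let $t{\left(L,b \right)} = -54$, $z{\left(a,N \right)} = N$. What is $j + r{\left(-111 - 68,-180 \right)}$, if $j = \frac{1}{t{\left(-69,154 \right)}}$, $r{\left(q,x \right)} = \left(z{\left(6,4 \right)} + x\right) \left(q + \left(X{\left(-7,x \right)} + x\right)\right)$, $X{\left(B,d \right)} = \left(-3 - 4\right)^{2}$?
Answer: $\frac{2946239}{54} \approx 54560.0$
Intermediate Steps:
$X{\left(B,d \right)} = 49$ ($X{\left(B,d \right)} = \left(-7\right)^{2} = 49$)
$r{\left(q,x \right)} = \left(4 + x\right) \left(49 + q + x\right)$ ($r{\left(q,x \right)} = \left(4 + x\right) \left(q + \left(49 + x\right)\right) = \left(4 + x\right) \left(49 + q + x\right)$)
$j = - \frac{1}{54}$ ($j = \frac{1}{-54} = - \frac{1}{54} \approx -0.018519$)
$j + r{\left(-111 - 68,-180 \right)} = - \frac{1}{54} + \left(196 + \left(-180\right)^{2} + 4 \left(-111 - 68\right) + 53 \left(-180\right) + \left(-111 - 68\right) \left(-180\right)\right) = - \frac{1}{54} + \left(196 + 32400 + 4 \left(-111 - 68\right) - 9540 + \left(-111 - 68\right) \left(-180\right)\right) = - \frac{1}{54} + \left(196 + 32400 + 4 \left(-179\right) - 9540 - -32220\right) = - \frac{1}{54} + \left(196 + 32400 - 716 - 9540 + 32220\right) = - \frac{1}{54} + 54560 = \frac{2946239}{54}$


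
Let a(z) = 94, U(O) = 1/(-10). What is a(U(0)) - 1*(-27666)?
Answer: 27760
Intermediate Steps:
U(O) = -⅒
a(U(0)) - 1*(-27666) = 94 - 1*(-27666) = 94 + 27666 = 27760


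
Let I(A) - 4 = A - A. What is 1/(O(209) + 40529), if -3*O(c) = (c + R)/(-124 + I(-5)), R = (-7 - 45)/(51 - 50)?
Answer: 360/14590597 ≈ 2.4673e-5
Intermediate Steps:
R = -52 (R = -52/1 = -52*1 = -52)
I(A) = 4 (I(A) = 4 + (A - A) = 4 + 0 = 4)
O(c) = -13/90 + c/360 (O(c) = -(c - 52)/(3*(-124 + 4)) = -(-52 + c)/(3*(-120)) = -(-52 + c)*(-1)/(3*120) = -(13/30 - c/120)/3 = -13/90 + c/360)
1/(O(209) + 40529) = 1/((-13/90 + (1/360)*209) + 40529) = 1/((-13/90 + 209/360) + 40529) = 1/(157/360 + 40529) = 1/(14590597/360) = 360/14590597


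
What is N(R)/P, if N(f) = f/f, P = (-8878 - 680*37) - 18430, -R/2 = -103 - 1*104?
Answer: -1/52468 ≈ -1.9059e-5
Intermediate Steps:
R = 414 (R = -2*(-103 - 1*104) = -2*(-103 - 104) = -2*(-207) = 414)
P = -52468 (P = (-8878 - 25160) - 18430 = -34038 - 18430 = -52468)
N(f) = 1
N(R)/P = 1/(-52468) = 1*(-1/52468) = -1/52468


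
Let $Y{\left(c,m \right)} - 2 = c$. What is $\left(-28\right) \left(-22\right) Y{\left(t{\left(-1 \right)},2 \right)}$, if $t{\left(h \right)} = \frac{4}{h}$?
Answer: $-1232$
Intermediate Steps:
$Y{\left(c,m \right)} = 2 + c$
$\left(-28\right) \left(-22\right) Y{\left(t{\left(-1 \right)},2 \right)} = \left(-28\right) \left(-22\right) \left(2 + \frac{4}{-1}\right) = 616 \left(2 + 4 \left(-1\right)\right) = 616 \left(2 - 4\right) = 616 \left(-2\right) = -1232$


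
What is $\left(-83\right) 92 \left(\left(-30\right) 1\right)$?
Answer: $229080$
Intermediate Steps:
$\left(-83\right) 92 \left(\left(-30\right) 1\right) = \left(-7636\right) \left(-30\right) = 229080$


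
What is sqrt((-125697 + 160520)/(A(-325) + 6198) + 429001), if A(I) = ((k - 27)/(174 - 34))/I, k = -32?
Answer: sqrt(34118514271985950257981)/282009059 ≈ 654.99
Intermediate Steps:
A(I) = -59/(140*I) (A(I) = ((-32 - 27)/(174 - 34))/I = (-59/140)/I = (-59*1/140)/I = -59/(140*I))
sqrt((-125697 + 160520)/(A(-325) + 6198) + 429001) = sqrt((-125697 + 160520)/(-59/140/(-325) + 6198) + 429001) = sqrt(34823/(-59/140*(-1/325) + 6198) + 429001) = sqrt(34823/(59/45500 + 6198) + 429001) = sqrt(34823/(282009059/45500) + 429001) = sqrt(34823*(45500/282009059) + 429001) = sqrt(1584446500/282009059 + 429001) = sqrt(120983752766559/282009059) = sqrt(34118514271985950257981)/282009059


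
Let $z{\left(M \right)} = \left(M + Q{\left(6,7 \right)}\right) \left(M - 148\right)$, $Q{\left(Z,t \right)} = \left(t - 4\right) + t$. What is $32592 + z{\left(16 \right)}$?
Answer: $29160$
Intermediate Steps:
$Q{\left(Z,t \right)} = -4 + 2 t$ ($Q{\left(Z,t \right)} = \left(-4 + t\right) + t = -4 + 2 t$)
$z{\left(M \right)} = \left(-148 + M\right) \left(10 + M\right)$ ($z{\left(M \right)} = \left(M + \left(-4 + 2 \cdot 7\right)\right) \left(M - 148\right) = \left(M + \left(-4 + 14\right)\right) \left(-148 + M\right) = \left(M + 10\right) \left(-148 + M\right) = \left(10 + M\right) \left(-148 + M\right) = \left(-148 + M\right) \left(10 + M\right)$)
$32592 + z{\left(16 \right)} = 32592 - \left(3688 - 256\right) = 32592 - 3432 = 29160$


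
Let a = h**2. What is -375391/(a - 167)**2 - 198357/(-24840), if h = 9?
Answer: -654805339/15309720 ≈ -42.771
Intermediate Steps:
a = 81 (a = 9**2 = 81)
-375391/(a - 167)**2 - 198357/(-24840) = -375391/(81 - 167)**2 - 198357/(-24840) = -375391/((-86)**2) - 198357*(-1/24840) = -375391/7396 + 66119/8280 = -654805339/15309720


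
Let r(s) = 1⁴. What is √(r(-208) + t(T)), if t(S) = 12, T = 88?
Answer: √13 ≈ 3.6056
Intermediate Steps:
r(s) = 1
√(r(-208) + t(T)) = √(1 + 12) = √13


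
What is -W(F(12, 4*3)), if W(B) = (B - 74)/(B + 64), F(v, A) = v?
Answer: 31/38 ≈ 0.81579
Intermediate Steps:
W(B) = (-74 + B)/(64 + B)
-W(F(12, 4*3)) = -(-74 + 12)/(64 + 12) = -(-62)/76 = -1*(-31/38) = 31/38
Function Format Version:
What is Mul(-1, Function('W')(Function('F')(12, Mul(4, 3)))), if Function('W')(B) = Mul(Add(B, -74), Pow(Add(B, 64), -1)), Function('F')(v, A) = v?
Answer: Rational(31, 38) ≈ 0.81579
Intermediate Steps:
Function('W')(B) = Mul(Pow(Add(64, B), -1), Add(-74, B)) (Function('W')(B) = Mul(Add(-74, B), Pow(Add(64, B), -1)) = Mul(Pow(Add(64, B), -1), Add(-74, B)))
Mul(-1, Function('W')(Function('F')(12, Mul(4, 3)))) = Mul(-1, Mul(Pow(Add(64, 12), -1), Add(-74, 12))) = Mul(-1, Mul(Pow(76, -1), -62)) = Mul(-1, Mul(Rational(1, 76), -62)) = Mul(-1, Rational(-31, 38)) = Rational(31, 38)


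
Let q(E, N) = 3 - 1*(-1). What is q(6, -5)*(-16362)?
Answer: -65448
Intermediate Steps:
q(E, N) = 4 (q(E, N) = 3 + 1 = 4)
q(6, -5)*(-16362) = 4*(-16362) = -65448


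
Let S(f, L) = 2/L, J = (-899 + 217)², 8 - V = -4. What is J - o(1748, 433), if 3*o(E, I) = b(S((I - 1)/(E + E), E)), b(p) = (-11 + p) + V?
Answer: 1219554253/2622 ≈ 4.6512e+5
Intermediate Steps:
V = 12 (V = 8 - 1*(-4) = 8 + 4 = 12)
J = 465124 (J = (-682)² = 465124)
b(p) = 1 + p (b(p) = (-11 + p) + 12 = 1 + p)
o(E, I) = ⅓ + 2/(3*E) (o(E, I) = (1 + 2/E)/3 = ⅓ + 2/(3*E))
J - o(1748, 433) = 465124 - (2 + 1748)/(3*1748) = 465124 - 1750/(3*1748) = 465124 - 1*875/2622 = 465124 - 875/2622 = 1219554253/2622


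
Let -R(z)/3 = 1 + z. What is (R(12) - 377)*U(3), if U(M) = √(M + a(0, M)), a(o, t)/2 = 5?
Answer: -416*√13 ≈ -1499.9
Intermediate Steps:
a(o, t) = 10 (a(o, t) = 2*5 = 10)
R(z) = -3 - 3*z (R(z) = -3*(1 + z) = -3 - 3*z)
U(M) = √(10 + M) (U(M) = √(M + 10) = √(10 + M))
(R(12) - 377)*U(3) = ((-3 - 3*12) - 377)*√(10 + 3) = ((-3 - 36) - 377)*√13 = (-39 - 377)*√13 = -416*√13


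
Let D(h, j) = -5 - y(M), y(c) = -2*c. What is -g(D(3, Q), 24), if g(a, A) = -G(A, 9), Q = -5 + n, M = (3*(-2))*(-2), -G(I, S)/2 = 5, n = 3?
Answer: -10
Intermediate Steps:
G(I, S) = -10 (G(I, S) = -2*5 = -10)
M = 12 (M = -6*(-2) = 12)
Q = -2 (Q = -5 + 3 = -2)
D(h, j) = 19 (D(h, j) = -5 - (-2)*12 = -5 - 1*(-24) = -5 + 24 = 19)
g(a, A) = 10 (g(a, A) = -1*(-10) = 10)
-g(D(3, Q), 24) = -1*10 = -10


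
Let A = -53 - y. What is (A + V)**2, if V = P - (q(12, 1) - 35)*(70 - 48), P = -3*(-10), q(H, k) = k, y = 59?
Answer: 443556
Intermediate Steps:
P = 30
A = -112 (A = -53 - 1*59 = -53 - 59 = -112)
V = 778 (V = 30 - (1 - 35)*(70 - 48) = 30 - (-34)*22 = 30 - 1*(-748) = 30 + 748 = 778)
(A + V)**2 = (-112 + 778)**2 = 666**2 = 443556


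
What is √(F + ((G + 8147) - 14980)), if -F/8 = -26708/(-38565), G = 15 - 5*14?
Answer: 2*I*√284791152610/12855 ≈ 83.027*I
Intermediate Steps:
G = -55 (G = 15 - 70 = -55)
F = -213664/38565 (F = -(-213664)/(-38565) = -(-213664)*(-1)/38565 = -8*26708/38565 = -213664/38565 ≈ -5.5404)
√(F + ((G + 8147) - 14980)) = √(-213664/38565 + ((-55 + 8147) - 14980)) = √(-213664/38565 + (8092 - 14980)) = √(-213664/38565 - 6888) = √(-265849384/38565) = 2*I*√284791152610/12855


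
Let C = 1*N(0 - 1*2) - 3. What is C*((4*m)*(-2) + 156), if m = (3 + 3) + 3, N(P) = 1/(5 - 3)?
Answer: -210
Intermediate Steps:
N(P) = 1/2
m = 9 (m = 6 + 3 = 9)
C = -5/2 (C = 1*(1/2) - 3 = 1/2 - 3 = -5/2 ≈ -2.5000)
C*((4*m)*(-2) + 156) = -5*((4*9)*(-2) + 156)/2 = -5*(36*(-2) + 156)/2 = -5*(-72 + 156)/2 = -5/2*84 = -210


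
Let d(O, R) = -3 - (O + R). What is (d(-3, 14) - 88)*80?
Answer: -8160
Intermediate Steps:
d(O, R) = -3 - O - R (d(O, R) = -3 + (-O - R) = -3 - O - R)
(d(-3, 14) - 88)*80 = ((-3 - 1*(-3) - 1*14) - 88)*80 = ((-3 + 3 - 14) - 88)*80 = (-14 - 88)*80 = -102*80 = -8160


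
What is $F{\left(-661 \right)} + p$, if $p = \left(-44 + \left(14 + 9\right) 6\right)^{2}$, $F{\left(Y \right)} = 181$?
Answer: $9017$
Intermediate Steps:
$p = 8836$ ($p = \left(-44 + 23 \cdot 6\right)^{2} = \left(-44 + 138\right)^{2} = 94^{2} = 8836$)
$F{\left(-661 \right)} + p = 181 + 8836 = 9017$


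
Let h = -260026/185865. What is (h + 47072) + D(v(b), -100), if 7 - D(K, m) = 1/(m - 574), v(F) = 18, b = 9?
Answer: 5897552966131/125273010 ≈ 47078.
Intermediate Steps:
D(K, m) = 7 - 1/(-574 + m) (D(K, m) = 7 - 1/(m - 574) = 7 - 1/(-574 + m))
h = -260026/185865 (h = -260026*1/185865 = -260026/185865 ≈ -1.3990)
(h + 47072) + D(v(b), -100) = (-260026/185865 + 47072) + (-4019 + 7*(-100))/(-574 - 100) = 8748777254/185865 + (-4019 - 700)/(-674) = 8748777254/185865 - 1/674*(-4719) = 8748777254/185865 + 4719/674 = 5897552966131/125273010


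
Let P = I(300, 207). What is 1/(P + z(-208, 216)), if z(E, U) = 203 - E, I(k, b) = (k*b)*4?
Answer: 1/248811 ≈ 4.0191e-6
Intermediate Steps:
I(k, b) = 4*b*k (I(k, b) = (b*k)*4 = 4*b*k)
P = 248400 (P = 4*207*300 = 248400)
1/(P + z(-208, 216)) = 1/(248400 + (203 - 1*(-208))) = 1/(248400 + (203 + 208)) = 1/(248400 + 411) = 1/248811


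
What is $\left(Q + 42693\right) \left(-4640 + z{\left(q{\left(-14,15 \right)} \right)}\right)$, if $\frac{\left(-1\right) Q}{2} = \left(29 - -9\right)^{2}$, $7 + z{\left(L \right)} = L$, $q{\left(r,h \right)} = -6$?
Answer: $-185212665$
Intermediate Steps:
$z{\left(L \right)} = -7 + L$
$Q = -2888$ ($Q = - 2 \left(29 - -9\right)^{2} = - 2 \left(29 + \left(-13 + 22\right)\right)^{2} = - 2 \left(29 + 9\right)^{2} = - 2 \cdot 38^{2} = \left(-2\right) 1444 = -2888$)
$\left(Q + 42693\right) \left(-4640 + z{\left(q{\left(-14,15 \right)} \right)}\right) = \left(-2888 + 42693\right) \left(-4640 - 13\right) = 39805 \left(-4640 - 13\right) = 39805 \left(-4653\right) = -185212665$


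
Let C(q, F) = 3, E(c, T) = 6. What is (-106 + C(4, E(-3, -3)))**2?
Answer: 10609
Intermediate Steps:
(-106 + C(4, E(-3, -3)))**2 = (-106 + 3)**2 = (-103)**2 = 10609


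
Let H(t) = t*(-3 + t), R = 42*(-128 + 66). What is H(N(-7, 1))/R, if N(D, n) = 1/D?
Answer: -11/63798 ≈ -0.00017242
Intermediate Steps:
R = -2604 (R = 42*(-62) = -2604)
H(N(-7, 1))/R = ((-3 + 1/(-7))/(-7))/(-2604) = -(-3 - ⅐)/7*(-1/2604) = -⅐*(-22/7)*(-1/2604) = (22/49)*(-1/2604) = -11/63798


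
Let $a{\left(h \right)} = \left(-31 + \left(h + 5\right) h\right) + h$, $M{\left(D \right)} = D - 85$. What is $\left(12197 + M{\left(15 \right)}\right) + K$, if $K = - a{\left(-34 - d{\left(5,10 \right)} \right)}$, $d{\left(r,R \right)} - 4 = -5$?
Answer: $11267$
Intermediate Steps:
$M{\left(D \right)} = -85 + D$ ($M{\left(D \right)} = D - 85 = -85 + D$)
$d{\left(r,R \right)} = -1$ ($d{\left(r,R \right)} = 4 - 5 = -1$)
$a{\left(h \right)} = -31 + h + h \left(5 + h\right)$ ($a{\left(h \right)} = \left(-31 + \left(5 + h\right) h\right) + h = \left(-31 + h \left(5 + h\right)\right) + h = -31 + h + h \left(5 + h\right)$)
$K = -860$ ($K = - (-31 + \left(-34 - -1\right)^{2} + 6 \left(-34 - -1\right)) = - (-31 + \left(-34 + 1\right)^{2} + 6 \left(-34 + 1\right)) = - (-31 + \left(-33\right)^{2} + 6 \left(-33\right)) = - (-31 + 1089 - 198) = \left(-1\right) 860 = -860$)
$\left(12197 + M{\left(15 \right)}\right) + K = \left(12197 + \left(-85 + 15\right)\right) - 860 = \left(12197 - 70\right) - 860 = 12127 - 860 = 11267$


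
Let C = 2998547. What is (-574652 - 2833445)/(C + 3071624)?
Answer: -3408097/6070171 ≈ -0.56145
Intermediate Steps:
(-574652 - 2833445)/(C + 3071624) = (-574652 - 2833445)/(2998547 + 3071624) = -3408097/6070171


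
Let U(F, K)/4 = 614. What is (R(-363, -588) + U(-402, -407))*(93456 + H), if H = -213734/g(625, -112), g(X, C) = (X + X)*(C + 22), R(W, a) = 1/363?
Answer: 4686774075129643/20418750 ≈ 2.2953e+8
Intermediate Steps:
U(F, K) = 2456 (U(F, K) = 4*614 = 2456)
R(W, a) = 1/363
g(X, C) = 2*X*(22 + C) (g(X, C) = (2*X)*(22 + C) = 2*X*(22 + C))
H = 106867/56250 (H = -213734*1/(1250*(22 - 112)) = -213734/(2*625*(-90)) = -213734/(-112500) = -213734*(-1/112500) = 106867/56250 ≈ 1.8999)
(R(-363, -588) + U(-402, -407))*(93456 + H) = (1/363 + 2456)*(93456 + 106867/56250) = (891529/363)*(5257006867/56250) = 4686774075129643/20418750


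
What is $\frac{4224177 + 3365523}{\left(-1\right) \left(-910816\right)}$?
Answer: $\frac{1897425}{227704} \approx 8.3329$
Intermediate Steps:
$\frac{4224177 + 3365523}{\left(-1\right) \left(-910816\right)} = \frac{7589700}{910816} = 7589700 \cdot \frac{1}{910816} = \frac{1897425}{227704}$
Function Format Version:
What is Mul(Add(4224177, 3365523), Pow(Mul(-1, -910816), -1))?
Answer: Rational(1897425, 227704) ≈ 8.3329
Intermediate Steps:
Mul(Add(4224177, 3365523), Pow(Mul(-1, -910816), -1)) = Mul(7589700, Pow(910816, -1)) = Mul(7589700, Rational(1, 910816)) = Rational(1897425, 227704)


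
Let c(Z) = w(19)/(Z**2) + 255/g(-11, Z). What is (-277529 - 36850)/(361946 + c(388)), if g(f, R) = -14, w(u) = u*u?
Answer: -110431701744/127134132845 ≈ -0.86862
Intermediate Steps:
w(u) = u**2
c(Z) = -255/14 + 361/Z**2 (c(Z) = 19**2/(Z**2) + 255/(-14) = 361/Z**2 + 255*(-1/14) = 361/Z**2 - 255/14 = -255/14 + 361/Z**2)
(-277529 - 36850)/(361946 + c(388)) = (-277529 - 36850)/(361946 + (-255/14 + 361/388**2)) = -314379/(361946 + (-255/14 + 361*(1/150544))) = -314379/(361946 + (-255/14 + 361/150544)) = -314379/(361946 - 19191833/1053808) = -314379/381402398535/1053808 = -314379*1053808/381402398535 = -110431701744/127134132845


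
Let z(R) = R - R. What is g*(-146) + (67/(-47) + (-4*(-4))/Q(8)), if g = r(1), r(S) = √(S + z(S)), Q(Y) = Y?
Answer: -6835/47 ≈ -145.43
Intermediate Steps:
z(R) = 0
r(S) = √S (r(S) = √(S + 0) = √S)
g = 1 (g = √1 = 1)
g*(-146) + (67/(-47) + (-4*(-4))/Q(8)) = 1*(-146) + (67/(-47) - 4*(-4)/8) = -146 + (67*(-1/47) + 16*(⅛)) = -146 + (-67/47 + 2) = -146 + 27/47 = -6835/47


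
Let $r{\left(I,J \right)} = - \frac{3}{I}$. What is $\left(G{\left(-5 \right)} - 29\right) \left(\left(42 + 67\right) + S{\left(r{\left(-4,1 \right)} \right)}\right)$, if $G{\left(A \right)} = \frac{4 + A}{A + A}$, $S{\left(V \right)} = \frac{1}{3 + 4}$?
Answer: $- \frac{110398}{35} \approx -3154.2$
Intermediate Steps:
$S{\left(V \right)} = \frac{1}{7}$
$G{\left(A \right)} = \frac{4 + A}{2 A}$
$\left(G{\left(-5 \right)} - 29\right) \left(\left(42 + 67\right) + S{\left(r{\left(-4,1 \right)} \right)}\right) = \left(\frac{4 - 5}{2 \left(-5\right)} - 29\right) \left(\left(42 + 67\right) + \frac{1}{7}\right) = \left(\frac{1}{2} \left(- \frac{1}{5}\right) \left(-1\right) - 29\right) \left(109 + \frac{1}{7}\right) = \left(\frac{1}{10} - 29\right) \frac{764}{7} = \left(- \frac{289}{10}\right) \frac{764}{7} = - \frac{110398}{35}$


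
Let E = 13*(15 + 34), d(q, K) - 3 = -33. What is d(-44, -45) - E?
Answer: -667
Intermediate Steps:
d(q, K) = -30 (d(q, K) = 3 - 33 = -30)
E = 637 (E = 13*49 = 637)
d(-44, -45) - E = -30 - 1*637 = -30 - 637 = -667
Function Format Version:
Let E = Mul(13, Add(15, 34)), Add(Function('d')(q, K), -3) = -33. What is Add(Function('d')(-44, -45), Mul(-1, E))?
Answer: -667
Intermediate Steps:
Function('d')(q, K) = -30 (Function('d')(q, K) = Add(3, -33) = -30)
E = 637 (E = Mul(13, 49) = 637)
Add(Function('d')(-44, -45), Mul(-1, E)) = Add(-30, Mul(-1, 637)) = Add(-30, -637) = -667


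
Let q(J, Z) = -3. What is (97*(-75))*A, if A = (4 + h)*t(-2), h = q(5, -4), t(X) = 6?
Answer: -43650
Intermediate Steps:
h = -3
A = 6 (A = (4 - 3)*6 = 1*6 = 6)
(97*(-75))*A = (97*(-75))*6 = -7275*6 = -43650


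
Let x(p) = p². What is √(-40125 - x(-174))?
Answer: I*√70401 ≈ 265.33*I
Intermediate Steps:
√(-40125 - x(-174)) = √(-40125 - 1*(-174)²) = √(-40125 - 1*30276) = √(-40125 - 30276) = √(-70401) = I*√70401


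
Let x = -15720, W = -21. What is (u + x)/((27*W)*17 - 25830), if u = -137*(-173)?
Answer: -7981/35469 ≈ -0.22501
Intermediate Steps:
u = 23701
(u + x)/((27*W)*17 - 25830) = (23701 - 15720)/((27*(-21))*17 - 25830) = 7981/(-567*17 - 25830) = 7981/(-9639 - 25830) = 7981/(-35469) = 7981*(-1/35469) = -7981/35469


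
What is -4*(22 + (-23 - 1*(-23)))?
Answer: -88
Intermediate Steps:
-4*(22 + (-23 - 1*(-23))) = -4*(22 + (-23 + 23)) = -4*(22 + 0) = -4*22 = -88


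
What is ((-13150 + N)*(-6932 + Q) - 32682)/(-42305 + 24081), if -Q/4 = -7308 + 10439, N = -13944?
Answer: -263554091/9112 ≈ -28924.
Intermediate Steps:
Q = -12524 (Q = -4*(-7308 + 10439) = -4*3131 = -12524)
((-13150 + N)*(-6932 + Q) - 32682)/(-42305 + 24081) = ((-13150 - 13944)*(-6932 - 12524) - 32682)/(-42305 + 24081) = (-27094*(-19456) - 32682)/(-18224) = (527140864 - 32682)*(-1/18224) = 527108182*(-1/18224) = -263554091/9112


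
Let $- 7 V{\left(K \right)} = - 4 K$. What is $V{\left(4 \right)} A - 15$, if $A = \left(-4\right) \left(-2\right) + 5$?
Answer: $\frac{103}{7} \approx 14.714$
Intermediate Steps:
$V{\left(K \right)} = \frac{4 K}{7}$ ($V{\left(K \right)} = - \frac{\left(-4\right) K}{7} = \frac{4 K}{7}$)
$A = 13$ ($A = 8 + 5 = 13$)
$V{\left(4 \right)} A - 15 = \frac{4}{7} \cdot 4 \cdot 13 - 15 = \frac{16}{7} \cdot 13 - 15 = \frac{208}{7} - 15 = \frac{103}{7}$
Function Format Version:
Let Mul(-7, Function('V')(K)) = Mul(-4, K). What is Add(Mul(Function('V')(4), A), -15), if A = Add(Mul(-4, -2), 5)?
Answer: Rational(103, 7) ≈ 14.714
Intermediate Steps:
Function('V')(K) = Mul(Rational(4, 7), K) (Function('V')(K) = Mul(Rational(-1, 7), Mul(-4, K)) = Mul(Rational(4, 7), K))
A = 13 (A = Add(8, 5) = 13)
Add(Mul(Function('V')(4), A), -15) = Add(Mul(Mul(Rational(4, 7), 4), 13), -15) = Add(Mul(Rational(16, 7), 13), -15) = Add(Rational(208, 7), -15) = Rational(103, 7)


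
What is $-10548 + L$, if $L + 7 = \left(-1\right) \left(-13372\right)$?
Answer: $2817$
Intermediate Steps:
$L = 13365$ ($L = -7 - -13372 = -7 + 13372 = 13365$)
$-10548 + L = -10548 + 13365 = 2817$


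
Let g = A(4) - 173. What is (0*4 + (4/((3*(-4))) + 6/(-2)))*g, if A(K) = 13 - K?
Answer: 1640/3 ≈ 546.67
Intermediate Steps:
g = -164 (g = (13 - 1*4) - 173 = (13 - 4) - 173 = 9 - 173 = -164)
(0*4 + (4/((3*(-4))) + 6/(-2)))*g = (0*4 + (4/((3*(-4))) + 6/(-2)))*(-164) = (0 + (4/(-12) + 6*(-½)))*(-164) = (0 + (4*(-1/12) - 3))*(-164) = (0 + (-⅓ - 3))*(-164) = (0 - 10/3)*(-164) = -10/3*(-164) = 1640/3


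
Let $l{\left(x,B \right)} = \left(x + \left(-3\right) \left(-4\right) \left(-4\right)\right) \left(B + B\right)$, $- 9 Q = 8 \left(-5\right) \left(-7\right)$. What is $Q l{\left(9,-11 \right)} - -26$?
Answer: $- \frac{80002}{3} \approx -26667.0$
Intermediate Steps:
$Q = - \frac{280}{9}$ ($Q = - \frac{8 \left(-5\right) \left(-7\right)}{9} = - \frac{\left(-40\right) \left(-7\right)}{9} = \left(- \frac{1}{9}\right) 280 = - \frac{280}{9} \approx -31.111$)
$l{\left(x,B \right)} = 2 B \left(-48 + x\right)$ ($l{\left(x,B \right)} = \left(x + 12 \left(-4\right)\right) 2 B = \left(x - 48\right) 2 B = \left(-48 + x\right) 2 B = 2 B \left(-48 + x\right)$)
$Q l{\left(9,-11 \right)} - -26 = - \frac{280 \cdot 2 \left(-11\right) \left(-48 + 9\right)}{9} - -26 = - \frac{280 \cdot 2 \left(-11\right) \left(-39\right)}{9} + \left(36 - 10\right) = \left(- \frac{280}{9}\right) 858 + 26 = - \frac{80080}{3} + 26 = - \frac{80002}{3}$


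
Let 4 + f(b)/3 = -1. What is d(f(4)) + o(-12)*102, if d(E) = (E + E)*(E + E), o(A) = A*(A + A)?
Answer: 30276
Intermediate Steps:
o(A) = 2*A**2 (o(A) = A*(2*A) = 2*A**2)
f(b) = -15 (f(b) = -12 + 3*(-1) = -12 - 3 = -15)
d(E) = 4*E**2 (d(E) = (2*E)*(2*E) = 4*E**2)
d(f(4)) + o(-12)*102 = 4*(-15)**2 + (2*(-12)**2)*102 = 4*225 + (2*144)*102 = 900 + 288*102 = 900 + 29376 = 30276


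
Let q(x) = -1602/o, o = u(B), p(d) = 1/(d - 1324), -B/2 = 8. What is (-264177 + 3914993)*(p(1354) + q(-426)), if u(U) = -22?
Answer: 43884633728/165 ≈ 2.6597e+8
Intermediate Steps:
B = -16 (B = -2*8 = -16)
p(d) = 1/(-1324 + d)
o = -22
q(x) = 801/11 (q(x) = -1602/(-22) = -1602*(-1/22) = 801/11)
(-264177 + 3914993)*(p(1354) + q(-426)) = (-264177 + 3914993)*(1/(-1324 + 1354) + 801/11) = 3650816*(1/30 + 801/11) = 3650816*(24041/330) = 43884633728/165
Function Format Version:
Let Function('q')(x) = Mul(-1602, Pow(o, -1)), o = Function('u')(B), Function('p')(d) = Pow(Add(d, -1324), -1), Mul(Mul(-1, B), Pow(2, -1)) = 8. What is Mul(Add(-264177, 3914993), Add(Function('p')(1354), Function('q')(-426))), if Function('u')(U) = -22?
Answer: Rational(43884633728, 165) ≈ 2.6597e+8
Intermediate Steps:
B = -16 (B = Mul(-2, 8) = -16)
Function('p')(d) = Pow(Add(-1324, d), -1)
o = -22
Function('q')(x) = Rational(801, 11) (Function('q')(x) = Mul(-1602, Pow(-22, -1)) = Mul(-1602, Rational(-1, 22)) = Rational(801, 11))
Mul(Add(-264177, 3914993), Add(Function('p')(1354), Function('q')(-426))) = Mul(Add(-264177, 3914993), Add(Pow(Add(-1324, 1354), -1), Rational(801, 11))) = Mul(3650816, Add(Pow(30, -1), Rational(801, 11))) = Mul(3650816, Add(Rational(1, 30), Rational(801, 11))) = Mul(3650816, Rational(24041, 330)) = Rational(43884633728, 165)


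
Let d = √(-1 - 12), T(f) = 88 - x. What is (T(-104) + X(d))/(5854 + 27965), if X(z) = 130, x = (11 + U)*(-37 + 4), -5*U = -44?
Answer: 4357/169095 ≈ 0.025767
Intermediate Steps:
U = 44/5 (U = -⅕*(-44) = 44/5 ≈ 8.8000)
x = -3267/5 (x = (11 + 44/5)*(-37 + 4) = (99/5)*(-33) = -3267/5 ≈ -653.40)
T(f) = 3707/5 (T(f) = 88 - 1*(-3267/5) = 88 + 3267/5 = 3707/5)
d = I*√13 (d = √(-13) = I*√13 ≈ 3.6056*I)
(T(-104) + X(d))/(5854 + 27965) = (3707/5 + 130)/(5854 + 27965) = (4357/5)/33819 = (4357/5)*(1/33819) = 4357/169095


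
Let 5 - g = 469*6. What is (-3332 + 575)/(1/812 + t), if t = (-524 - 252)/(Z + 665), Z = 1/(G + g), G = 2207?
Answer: 896210127036/378927095 ≈ 2365.1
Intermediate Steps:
g = -2809 (g = 5 - 469*6 = 5 - 1*2814 = 5 - 2814 = -2809)
Z = -1/602 (Z = 1/(2207 - 2809) = 1/(-602) = -1/602 ≈ -0.0016611)
t = -467152/400329 (t = (-524 - 252)/(-1/602 + 665) = -776/400329/602 = -776*602/400329 = -467152/400329 ≈ -1.1669)
(-3332 + 575)/(1/812 + t) = (-3332 + 575)/(1/812 - 467152/400329) = -2757/(1/812 - 467152/400329) = -2757/(-378927095/325067148) = -2757*(-325067148/378927095) = 896210127036/378927095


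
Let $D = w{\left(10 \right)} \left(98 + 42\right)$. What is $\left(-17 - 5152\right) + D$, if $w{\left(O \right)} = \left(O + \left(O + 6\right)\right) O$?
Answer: $31231$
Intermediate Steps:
$w{\left(O \right)} = O \left(6 + 2 O\right)$ ($w{\left(O \right)} = \left(O + \left(6 + O\right)\right) O = \left(6 + 2 O\right) O = O \left(6 + 2 O\right)$)
$D = 36400$ ($D = 2 \cdot 10 \left(3 + 10\right) \left(98 + 42\right) = 2 \cdot 10 \cdot 13 \cdot 140 = 260 \cdot 140 = 36400$)
$\left(-17 - 5152\right) + D = \left(-17 - 5152\right) + 36400 = -5169 + 36400 = 31231$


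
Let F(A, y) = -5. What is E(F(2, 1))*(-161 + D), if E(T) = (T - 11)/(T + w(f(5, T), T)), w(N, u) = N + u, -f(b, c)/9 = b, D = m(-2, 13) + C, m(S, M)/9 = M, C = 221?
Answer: 2832/55 ≈ 51.491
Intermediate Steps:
m(S, M) = 9*M
D = 338 (D = 9*13 + 221 = 117 + 221 = 338)
f(b, c) = -9*b
E(T) = (-11 + T)/(-45 + 2*T) (E(T) = (T - 11)/(T + (-9*5 + T)) = (-11 + T)/(T + (-45 + T)) = (-11 + T)/(-45 + 2*T))
E(F(2, 1))*(-161 + D) = ((-11 - 5)/(-45 + 2*(-5)))*(-161 + 338) = (-16/(-45 - 10))*177 = (-16/(-55))*177 = -1/55*(-16)*177 = (16/55)*177 = 2832/55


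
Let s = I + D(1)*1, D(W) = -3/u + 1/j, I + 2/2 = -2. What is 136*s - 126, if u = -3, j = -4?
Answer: -432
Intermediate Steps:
I = -3 (I = -1 - 2 = -3)
D(W) = ¾ (D(W) = -3/(-3) + 1/(-4) = -3*(-⅓) + 1*(-¼) = 1 - ¼ = ¾)
s = -9/4 (s = -3 + (¾)*1 = -3 + ¾ = -9/4 ≈ -2.2500)
136*s - 126 = 136*(-9/4) - 126 = -306 - 126 = -432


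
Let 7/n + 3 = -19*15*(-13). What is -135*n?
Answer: -315/1234 ≈ -0.25527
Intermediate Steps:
n = 7/3702 (n = 7/(-3 - 19*15*(-13)) = 7/(-3 - 285*(-13)) = 7/(-3 + 3705) = 7/3702 ≈ 0.0018909)
-135*n = -135*7/3702 = -315/1234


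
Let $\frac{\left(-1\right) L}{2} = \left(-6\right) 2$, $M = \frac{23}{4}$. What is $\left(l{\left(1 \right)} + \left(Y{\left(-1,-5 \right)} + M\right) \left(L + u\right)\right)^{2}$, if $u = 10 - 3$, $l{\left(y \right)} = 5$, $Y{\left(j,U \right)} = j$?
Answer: $\frac{370881}{16} \approx 23180.0$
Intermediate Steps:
$M = \frac{23}{4}$ ($M = 23 \cdot \frac{1}{4} = \frac{23}{4} \approx 5.75$)
$L = 24$ ($L = - 2 \left(\left(-6\right) 2\right) = \left(-2\right) \left(-12\right) = 24$)
$u = 7$
$\left(l{\left(1 \right)} + \left(Y{\left(-1,-5 \right)} + M\right) \left(L + u\right)\right)^{2} = \left(5 + \left(-1 + \frac{23}{4}\right) \left(24 + 7\right)\right)^{2} = \left(5 + \frac{19}{4} \cdot 31\right)^{2} = \left(5 + \frac{589}{4}\right)^{2} = \left(\frac{609}{4}\right)^{2} = \frac{370881}{16}$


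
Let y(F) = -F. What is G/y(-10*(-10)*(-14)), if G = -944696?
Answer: -118087/175 ≈ -674.78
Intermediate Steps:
G/y(-10*(-10)*(-14)) = -944696/((-(-10*(-10))*(-14))) = -944696/((-100*(-14))) = -944696/((-1*(-1400))) = -944696/1400 = -944696*1/1400 = -118087/175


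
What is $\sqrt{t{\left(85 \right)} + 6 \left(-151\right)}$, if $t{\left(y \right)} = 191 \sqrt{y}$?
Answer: $\sqrt{-906 + 191 \sqrt{85}} \approx 29.239$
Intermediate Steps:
$\sqrt{t{\left(85 \right)} + 6 \left(-151\right)} = \sqrt{191 \sqrt{85} + 6 \left(-151\right)} = \sqrt{191 \sqrt{85} - 906} = \sqrt{-906 + 191 \sqrt{85}}$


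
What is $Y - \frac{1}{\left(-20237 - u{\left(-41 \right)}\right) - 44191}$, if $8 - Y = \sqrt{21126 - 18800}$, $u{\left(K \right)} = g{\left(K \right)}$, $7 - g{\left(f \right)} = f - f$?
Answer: $\frac{515481}{64435} - \sqrt{2326} \approx -40.229$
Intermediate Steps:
$g{\left(f \right)} = 7$ ($g{\left(f \right)} = 7 - \left(f - f\right) = 7 - 0 = 7 + 0 = 7$)
$u{\left(K \right)} = 7$
$Y = 8 - \sqrt{2326}$ ($Y = 8 - \sqrt{21126 - 18800} = 8 - \sqrt{2326} \approx -40.229$)
$Y - \frac{1}{\left(-20237 - u{\left(-41 \right)}\right) - 44191} = \left(8 - \sqrt{2326}\right) - \frac{1}{\left(-20237 - 7\right) - 44191} = \left(8 - \sqrt{2326}\right) - \frac{1}{-20244 - 44191} = \left(8 - \sqrt{2326}\right) - \frac{1}{-64435} = \left(8 - \sqrt{2326}\right) - - \frac{1}{64435} = \left(8 - \sqrt{2326}\right) + \frac{1}{64435} = \frac{515481}{64435} - \sqrt{2326}$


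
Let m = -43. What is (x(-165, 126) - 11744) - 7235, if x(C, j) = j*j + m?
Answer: -3146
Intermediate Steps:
x(C, j) = -43 + j**2 (x(C, j) = j*j - 43 = j**2 - 43 = -43 + j**2)
(x(-165, 126) - 11744) - 7235 = ((-43 + 126**2) - 11744) - 7235 = ((-43 + 15876) - 11744) - 7235 = (15833 - 11744) - 7235 = 4089 - 7235 = -3146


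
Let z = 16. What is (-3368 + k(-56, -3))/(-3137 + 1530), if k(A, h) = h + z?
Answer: 3355/1607 ≈ 2.0877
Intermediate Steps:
k(A, h) = 16 + h (k(A, h) = h + 16 = 16 + h)
(-3368 + k(-56, -3))/(-3137 + 1530) = (-3368 + (16 - 3))/(-3137 + 1530) = (-3368 + 13)/(-1607) = -3355*(-1/1607) = 3355/1607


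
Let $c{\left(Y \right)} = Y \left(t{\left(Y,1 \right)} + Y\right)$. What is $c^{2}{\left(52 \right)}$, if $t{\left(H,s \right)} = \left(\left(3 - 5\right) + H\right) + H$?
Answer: $64128064$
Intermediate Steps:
$t{\left(H,s \right)} = -2 + 2 H$ ($t{\left(H,s \right)} = \left(\left(3 - 5\right) + H\right) + H = \left(-2 + H\right) + H = -2 + 2 H$)
$c{\left(Y \right)} = Y \left(-2 + 3 Y\right)$ ($c{\left(Y \right)} = Y \left(\left(-2 + 2 Y\right) + Y\right) = Y \left(-2 + 3 Y\right)$)
$c^{2}{\left(52 \right)} = \left(52 \left(-2 + 3 \cdot 52\right)\right)^{2} = \left(52 \left(-2 + 156\right)\right)^{2} = \left(52 \cdot 154\right)^{2} = 8008^{2} = 64128064$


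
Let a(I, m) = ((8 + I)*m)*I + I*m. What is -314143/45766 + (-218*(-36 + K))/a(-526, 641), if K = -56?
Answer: -27379431622325/3988846071826 ≈ -6.8640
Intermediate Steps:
a(I, m) = I*m + I*m*(8 + I) (a(I, m) = (m*(8 + I))*I + I*m = I*m*(8 + I) + I*m = I*m + I*m*(8 + I))
-314143/45766 + (-218*(-36 + K))/a(-526, 641) = -314143/45766 + (-218*(-36 - 56))/((-526*641*(9 - 526))) = -314143*1/45766 + (-218*(-92))/((-526*641*(-517))) = -314143/45766 + 20056/174314822 = -314143/45766 + 20056*(1/174314822) = -314143/45766 + 10028/87157411 = -27379431622325/3988846071826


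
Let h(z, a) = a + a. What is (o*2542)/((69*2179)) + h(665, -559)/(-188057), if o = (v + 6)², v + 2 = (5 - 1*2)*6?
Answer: 231539885114/28274558007 ≈ 8.1890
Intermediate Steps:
v = 16 (v = -2 + (5 - 1*2)*6 = -2 + (5 - 2)*6 = -2 + 3*6 = -2 + 18 = 16)
h(z, a) = 2*a
o = 484 (o = (16 + 6)² = 22² = 484)
(o*2542)/((69*2179)) + h(665, -559)/(-188057) = (484*2542)/((69*2179)) + (2*(-559))/(-188057) = 1230328/150351 - 1118*(-1/188057) = 1230328*(1/150351) + 1118/188057 = 1230328/150351 + 1118/188057 = 231539885114/28274558007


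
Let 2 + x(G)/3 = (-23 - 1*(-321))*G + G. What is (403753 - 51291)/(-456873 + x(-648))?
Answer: -352462/1038135 ≈ -0.33951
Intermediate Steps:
x(G) = -6 + 897*G (x(G) = -6 + 3*((-23 - 1*(-321))*G + G) = -6 + 3*((-23 + 321)*G + G) = -6 + 3*(298*G + G) = -6 + 3*(299*G) = -6 + 897*G)
(403753 - 51291)/(-456873 + x(-648)) = (403753 - 51291)/(-456873 + (-6 + 897*(-648))) = 352462/(-456873 + (-6 - 581256)) = 352462/(-456873 - 581262) = 352462/(-1038135) = 352462*(-1/1038135) = -352462/1038135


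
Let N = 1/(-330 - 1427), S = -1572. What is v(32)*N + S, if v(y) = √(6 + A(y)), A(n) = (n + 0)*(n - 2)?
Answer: -1572 - √966/1757 ≈ -1572.0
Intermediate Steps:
A(n) = n*(-2 + n)
v(y) = √(6 + y*(-2 + y))
N = -1/1757 (N = 1/(-1757) = -1/1757 ≈ -0.00056915)
v(32)*N + S = √(6 + 32*(-2 + 32))*(-1/1757) - 1572 = √(6 + 32*30)*(-1/1757) - 1572 = √(6 + 960)*(-1/1757) - 1572 = √966*(-1/1757) - 1572 = -√966/1757 - 1572 = -1572 - √966/1757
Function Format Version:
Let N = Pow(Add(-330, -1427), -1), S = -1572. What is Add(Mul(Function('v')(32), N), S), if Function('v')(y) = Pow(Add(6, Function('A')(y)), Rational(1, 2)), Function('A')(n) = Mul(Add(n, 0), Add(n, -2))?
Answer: Add(-1572, Mul(Rational(-1, 1757), Pow(966, Rational(1, 2)))) ≈ -1572.0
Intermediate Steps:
Function('A')(n) = Mul(n, Add(-2, n))
Function('v')(y) = Pow(Add(6, Mul(y, Add(-2, y))), Rational(1, 2))
N = Rational(-1, 1757) (N = Pow(-1757, -1) = Rational(-1, 1757) ≈ -0.00056915)
Add(Mul(Function('v')(32), N), S) = Add(Mul(Pow(Add(6, Mul(32, Add(-2, 32))), Rational(1, 2)), Rational(-1, 1757)), -1572) = Add(Mul(Pow(Add(6, Mul(32, 30)), Rational(1, 2)), Rational(-1, 1757)), -1572) = Add(Mul(Pow(Add(6, 960), Rational(1, 2)), Rational(-1, 1757)), -1572) = Add(Mul(Pow(966, Rational(1, 2)), Rational(-1, 1757)), -1572) = Add(Mul(Rational(-1, 1757), Pow(966, Rational(1, 2))), -1572) = Add(-1572, Mul(Rational(-1, 1757), Pow(966, Rational(1, 2))))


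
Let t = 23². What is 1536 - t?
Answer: 1007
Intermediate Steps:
t = 529
1536 - t = 1536 - 1*529 = 1536 - 529 = 1007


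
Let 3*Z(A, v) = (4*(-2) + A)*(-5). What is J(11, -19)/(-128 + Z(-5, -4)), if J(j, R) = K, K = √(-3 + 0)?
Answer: -3*I*√3/319 ≈ -0.016289*I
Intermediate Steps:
K = I*√3 (K = √(-3) = I*√3 ≈ 1.732*I)
J(j, R) = I*√3
Z(A, v) = 40/3 - 5*A/3 (Z(A, v) = ((4*(-2) + A)*(-5))/3 = ((-8 + A)*(-5))/3 = (40 - 5*A)/3 = 40/3 - 5*A/3)
J(11, -19)/(-128 + Z(-5, -4)) = (I*√3)/(-128 + (40/3 - 5/3*(-5))) = (I*√3)/(-128 + (40/3 + 25/3)) = (I*√3)/(-128 + 65/3) = (I*√3)/(-319/3) = -3*I*√3/319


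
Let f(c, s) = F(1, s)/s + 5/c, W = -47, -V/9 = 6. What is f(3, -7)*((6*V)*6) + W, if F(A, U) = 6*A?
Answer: -11345/7 ≈ -1620.7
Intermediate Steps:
V = -54 (V = -9*6 = -54)
f(c, s) = 5/c + 6/s (f(c, s) = (6*1)/s + 5/c = 6/s + 5/c = 5/c + 6/s)
f(3, -7)*((6*V)*6) + W = (5/3 + 6/(-7))*((6*(-54))*6) - 47 = (5*(1/3) + 6*(-1/7))*(-324*6) - 47 = (5/3 - 6/7)*(-1944) - 47 = (17/21)*(-1944) - 47 = -11016/7 - 47 = -11345/7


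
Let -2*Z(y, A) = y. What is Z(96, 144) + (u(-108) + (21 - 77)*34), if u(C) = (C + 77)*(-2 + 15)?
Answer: -2355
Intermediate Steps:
Z(y, A) = -y/2
u(C) = 1001 + 13*C (u(C) = (77 + C)*13 = 1001 + 13*C)
Z(96, 144) + (u(-108) + (21 - 77)*34) = -1/2*96 + ((1001 + 13*(-108)) + (21 - 77)*34) = -48 + ((1001 - 1404) - 56*34) = -48 + (-403 - 1904) = -48 - 2307 = -2355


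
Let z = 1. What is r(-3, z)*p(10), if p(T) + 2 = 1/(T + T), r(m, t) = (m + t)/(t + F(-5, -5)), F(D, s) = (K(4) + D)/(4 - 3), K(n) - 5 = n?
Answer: 39/50 ≈ 0.78000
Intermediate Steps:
K(n) = 5 + n
F(D, s) = 9 + D (F(D, s) = ((5 + 4) + D)/(4 - 3) = (9 + D)/1 = (9 + D)*1 = 9 + D)
r(m, t) = (m + t)/(4 + t) (r(m, t) = (m + t)/(t + (9 - 5)) = (m + t)/(t + 4) = (m + t)/(4 + t))
p(T) = -2 + 1/(2*T) (p(T) = -2 + 1/(T + T) = -2 + 1/(2*T))
r(-3, z)*p(10) = ((-3 + 1)/(4 + 1))*(-2 + (½)/10) = (-2/5)*(-2 + (½)*(⅒)) = ((⅕)*(-2))*(-2 + 1/20) = -⅖*(-39/20) = 39/50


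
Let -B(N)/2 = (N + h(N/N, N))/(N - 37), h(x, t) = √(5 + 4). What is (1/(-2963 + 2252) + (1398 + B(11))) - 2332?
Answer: -8623021/9243 ≈ -932.92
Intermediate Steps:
h(x, t) = 3 (h(x, t) = √9 = 3)
B(N) = -2*(3 + N)/(-37 + N) (B(N) = -2*(N + 3)/(N - 37) = -2*(3 + N)/(-37 + N))
(1/(-2963 + 2252) + (1398 + B(11))) - 2332 = (1/(-2963 + 2252) + (1398 + 2*(-3 - 1*11)/(-37 + 11))) - 2332 = (1/(-711) + (1398 + 2*(-3 - 11)/(-26))) - 2332 = (-1/711 + (1398 + 2*(-1/26)*(-14))) - 2332 = (-1/711 + (1398 + 14/13)) - 2332 = (-1/711 + 18188/13) - 2332 = 12931655/9243 - 2332 = -8623021/9243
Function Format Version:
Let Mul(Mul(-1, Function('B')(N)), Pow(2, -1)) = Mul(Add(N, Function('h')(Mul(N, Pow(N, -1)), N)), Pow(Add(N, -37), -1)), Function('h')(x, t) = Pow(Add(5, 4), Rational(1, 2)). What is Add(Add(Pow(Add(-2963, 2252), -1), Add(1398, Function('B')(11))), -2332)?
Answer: Rational(-8623021, 9243) ≈ -932.92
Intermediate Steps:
Function('h')(x, t) = 3 (Function('h')(x, t) = Pow(9, Rational(1, 2)) = 3)
Function('B')(N) = Mul(-2, Pow(Add(-37, N), -1), Add(3, N)) (Function('B')(N) = Mul(-2, Mul(Add(N, 3), Pow(Add(N, -37), -1))) = Mul(-2, Mul(Add(3, N), Pow(Add(-37, N), -1))) = Mul(-2, Mul(Pow(Add(-37, N), -1), Add(3, N))) = Mul(-2, Pow(Add(-37, N), -1), Add(3, N)))
Add(Add(Pow(Add(-2963, 2252), -1), Add(1398, Function('B')(11))), -2332) = Add(Add(Pow(Add(-2963, 2252), -1), Add(1398, Mul(2, Pow(Add(-37, 11), -1), Add(-3, Mul(-1, 11))))), -2332) = Add(Add(Pow(-711, -1), Add(1398, Mul(2, Pow(-26, -1), Add(-3, -11)))), -2332) = Add(Add(Rational(-1, 711), Add(1398, Mul(2, Rational(-1, 26), -14))), -2332) = Add(Add(Rational(-1, 711), Add(1398, Rational(14, 13))), -2332) = Add(Add(Rational(-1, 711), Rational(18188, 13)), -2332) = Add(Rational(12931655, 9243), -2332) = Rational(-8623021, 9243)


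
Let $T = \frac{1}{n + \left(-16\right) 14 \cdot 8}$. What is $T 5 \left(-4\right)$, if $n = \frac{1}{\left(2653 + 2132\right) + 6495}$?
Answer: $\frac{225600}{20213759} \approx 0.011161$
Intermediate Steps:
$n = \frac{1}{11280}$ ($n = \frac{1}{4785 + 6495} = \frac{1}{11280} \approx 8.8652 \cdot 10^{-5}$)
$T = - \frac{11280}{20213759}$ ($T = \frac{1}{\frac{1}{11280} + \left(-16\right) 14 \cdot 8} = \frac{1}{\frac{1}{11280} - 1792} = \frac{1}{- \frac{20213759}{11280}} = - \frac{11280}{20213759} \approx -0.00055804$)
$T 5 \left(-4\right) = - \frac{11280 \cdot 5 \left(-4\right)}{20213759} = \left(- \frac{11280}{20213759}\right) \left(-20\right) = \frac{225600}{20213759}$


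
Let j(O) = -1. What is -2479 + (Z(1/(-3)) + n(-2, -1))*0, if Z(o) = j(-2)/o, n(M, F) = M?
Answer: -2479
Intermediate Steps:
Z(o) = -1/o
-2479 + (Z(1/(-3)) + n(-2, -1))*0 = -2479 + (-1/(1/(-3)) - 2)*0 = -2479 + (-1/(-⅓) - 2)*0 = -2479 + (-1*(-3) - 2)*0 = -2479 + (3 - 2)*0 = -2479 + 1*0 = -2479 + 0 = -2479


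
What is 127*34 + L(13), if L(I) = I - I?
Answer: 4318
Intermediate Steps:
L(I) = 0
127*34 + L(13) = 127*34 + 0 = 4318 + 0 = 4318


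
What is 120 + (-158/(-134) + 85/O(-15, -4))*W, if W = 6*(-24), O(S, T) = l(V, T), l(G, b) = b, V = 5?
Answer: 201684/67 ≈ 3010.2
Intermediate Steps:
O(S, T) = T
W = -144
120 + (-158/(-134) + 85/O(-15, -4))*W = 120 + (-158/(-134) + 85/(-4))*(-144) = 120 + (-158*(-1/134) + 85*(-¼))*(-144) = 120 + (79/67 - 85/4)*(-144) = 120 - 5379/268*(-144) = 120 + 193644/67 = 201684/67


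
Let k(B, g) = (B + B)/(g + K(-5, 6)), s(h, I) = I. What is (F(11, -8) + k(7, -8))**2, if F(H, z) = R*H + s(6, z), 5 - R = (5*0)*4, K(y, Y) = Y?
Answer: 1600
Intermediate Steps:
R = 5 (R = 5 - 5*0*4 = 5 - 0*4 = 5 - 1*0 = 5 + 0 = 5)
k(B, g) = 2*B/(6 + g) (k(B, g) = (B + B)/(g + 6) = (2*B)/(6 + g) = 2*B/(6 + g))
F(H, z) = z + 5*H (F(H, z) = 5*H + z = z + 5*H)
(F(11, -8) + k(7, -8))**2 = ((-8 + 5*11) + 2*7/(6 - 8))**2 = ((-8 + 55) + 2*7/(-2))**2 = (47 + 2*7*(-1/2))**2 = (47 - 7)**2 = 40**2 = 1600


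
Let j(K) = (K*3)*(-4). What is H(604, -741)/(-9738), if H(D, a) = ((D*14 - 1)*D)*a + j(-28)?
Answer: 210230738/541 ≈ 3.8860e+5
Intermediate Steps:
j(K) = -12*K (j(K) = (3*K)*(-4) = -12*K)
H(D, a) = 336 + D*a*(-1 + 14*D) (H(D, a) = ((D*14 - 1)*D)*a - 12*(-28) = ((14*D - 1)*D)*a + 336 = ((-1 + 14*D)*D)*a + 336 = (D*(-1 + 14*D))*a + 336 = D*a*(-1 + 14*D) + 336 = 336 + D*a*(-1 + 14*D))
H(604, -741)/(-9738) = (336 - 1*604*(-741) + 14*(-741)*604²)/(-9738) = (336 + 447564 + 14*(-741)*364816)*(-1/9738) = (336 + 447564 - 3784601184)*(-1/9738) = -3784153284*(-1/9738) = 210230738/541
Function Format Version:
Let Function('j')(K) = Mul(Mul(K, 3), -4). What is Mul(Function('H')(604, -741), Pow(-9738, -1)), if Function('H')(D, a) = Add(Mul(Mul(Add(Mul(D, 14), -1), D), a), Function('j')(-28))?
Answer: Rational(210230738, 541) ≈ 3.8860e+5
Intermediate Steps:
Function('j')(K) = Mul(-12, K) (Function('j')(K) = Mul(Mul(3, K), -4) = Mul(-12, K))
Function('H')(D, a) = Add(336, Mul(D, a, Add(-1, Mul(14, D)))) (Function('H')(D, a) = Add(Mul(Mul(Add(Mul(D, 14), -1), D), a), Mul(-12, -28)) = Add(Mul(Mul(Add(Mul(14, D), -1), D), a), 336) = Add(Mul(Mul(Add(-1, Mul(14, D)), D), a), 336) = Add(Mul(Mul(D, Add(-1, Mul(14, D))), a), 336) = Add(Mul(D, a, Add(-1, Mul(14, D))), 336) = Add(336, Mul(D, a, Add(-1, Mul(14, D)))))
Mul(Function('H')(604, -741), Pow(-9738, -1)) = Mul(Add(336, Mul(-1, 604, -741), Mul(14, -741, Pow(604, 2))), Pow(-9738, -1)) = Mul(Add(336, 447564, Mul(14, -741, 364816)), Rational(-1, 9738)) = Mul(Add(336, 447564, -3784601184), Rational(-1, 9738)) = Mul(-3784153284, Rational(-1, 9738)) = Rational(210230738, 541)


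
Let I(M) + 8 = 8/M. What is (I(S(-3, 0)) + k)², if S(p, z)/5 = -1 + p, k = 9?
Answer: 9/25 ≈ 0.36000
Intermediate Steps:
S(p, z) = -5 + 5*p (S(p, z) = 5*(-1 + p) = -5 + 5*p)
I(M) = -8 + 8/M
(I(S(-3, 0)) + k)² = ((-8 + 8/(-5 + 5*(-3))) + 9)² = ((-8 + 8/(-5 - 15)) + 9)² = ((-8 + 8/(-20)) + 9)² = ((-8 + 8*(-1/20)) + 9)² = ((-8 - ⅖) + 9)² = (-42/5 + 9)² = (⅗)² = 9/25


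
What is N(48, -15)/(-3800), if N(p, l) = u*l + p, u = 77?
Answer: 1107/3800 ≈ 0.29132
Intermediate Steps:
N(p, l) = p + 77*l (N(p, l) = 77*l + p = p + 77*l)
N(48, -15)/(-3800) = (48 + 77*(-15))/(-3800) = (48 - 1155)*(-1/3800) = -1107*(-1/3800) = 1107/3800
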